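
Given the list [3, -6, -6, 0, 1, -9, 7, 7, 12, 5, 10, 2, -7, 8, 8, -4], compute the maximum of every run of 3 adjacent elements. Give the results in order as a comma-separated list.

3, 0, 1, 1, 7, 7, 12, 12, 12, 10, 10, 8, 8, 8

(3, -6, -6) → max 3
(-6, -6, 0) → max 0
(-6, 0, 1) → max 1
(0, 1, -9) → max 1
(1, -9, 7) → max 7
(-9, 7, 7) → max 7
(7, 7, 12) → max 12
(7, 12, 5) → max 12
(12, 5, 10) → max 12
(5, 10, 2) → max 10
(10, 2, -7) → max 10
(2, -7, 8) → max 8
(-7, 8, 8) → max 8
(8, 8, -4) → max 8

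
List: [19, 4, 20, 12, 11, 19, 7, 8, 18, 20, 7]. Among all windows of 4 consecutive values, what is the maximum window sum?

Each size-4 window and its sum:
(19, 4, 20, 12) → sum 55
(4, 20, 12, 11) → sum 47
(20, 12, 11, 19) → sum 62
(12, 11, 19, 7) → sum 49
(11, 19, 7, 8) → sum 45
(19, 7, 8, 18) → sum 52
(7, 8, 18, 20) → sum 53
(8, 18, 20, 7) → sum 53
Maximum of these is 62.

62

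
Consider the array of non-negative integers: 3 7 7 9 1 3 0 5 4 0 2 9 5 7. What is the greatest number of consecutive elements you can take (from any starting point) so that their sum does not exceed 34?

[3] sum 3 len 1
[3, 7] sum 10 len 2
[3, 7, 7] sum 17 len 3
[3, 7, 7, 9] sum 26 len 4
[3, 7, 7, 9, 1] sum 27 len 5
[3, 7, 7, 9, 1, 3] sum 30 len 6
[3, 7, 7, 9, 1, 3, 0] sum 30 len 7
[7, 7, 9, 1, 3, 0, 5] sum 32 len 7
[7, 9, 1, 3, 0, 5, 4] sum 29 len 7
[7, 9, 1, 3, 0, 5, 4, 0] sum 29 len 8
[7, 9, 1, 3, 0, 5, 4, 0, 2] sum 31 len 9
[9, 1, 3, 0, 5, 4, 0, 2, 9] sum 33 len 9
[1, 3, 0, 5, 4, 0, 2, 9, 5] sum 29 len 9
[0, 5, 4, 0, 2, 9, 5, 7] sum 32 len 8
Longest length seen: 9.

9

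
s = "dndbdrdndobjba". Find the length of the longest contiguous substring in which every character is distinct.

5

add d: [d] len 1
add n: [d, n] len 2
add d (repeat d, move left end past it): [n, d] len 2
add b: [n, d, b] len 3
add d (repeat d, move left end past it): [b, d] len 2
add r: [b, d, r] len 3
add d (repeat d, move left end past it): [r, d] len 2
add n: [r, d, n] len 3
add d (repeat d, move left end past it): [n, d] len 2
add o: [n, d, o] len 3
add b: [n, d, o, b] len 4
add j: [n, d, o, b, j] len 5
add b (repeat b, move left end past it): [j, b] len 2
add a: [j, b, a] len 3
Longest all-distinct length: 5.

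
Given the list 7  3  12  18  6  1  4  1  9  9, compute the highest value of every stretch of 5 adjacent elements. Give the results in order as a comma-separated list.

18, 18, 18, 18, 9, 9

Sliding a size-5 window across the 10 values:
[7, 3, 12, 18, 6] → max 18
[3, 12, 18, 6, 1] → max 18
[12, 18, 6, 1, 4] → max 18
[18, 6, 1, 4, 1] → max 18
[6, 1, 4, 1, 9] → max 9
[1, 4, 1, 9, 9] → max 9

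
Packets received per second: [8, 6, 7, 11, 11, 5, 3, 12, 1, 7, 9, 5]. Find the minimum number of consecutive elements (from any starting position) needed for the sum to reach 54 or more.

7

add 8: running sum 8 < 54
add 6: running sum 14 < 54
add 7: running sum 21 < 54
add 11: running sum 32 < 54
add 11: running sum 43 < 54
add 5: running sum 48 < 54
add 3: running sum 51 < 54
end 7: [6, 7, 11, 11, 5, 3, 12] sum 55, len 7
end 8: [6, 7, 11, 11, 5, 3, 12, 1] sum 56, len 8
end 9: [7, 11, 11, 5, 3, 12, 1, 7] sum 57, len 8
end 10: [11, 11, 5, 3, 12, 1, 7, 9] sum 59, len 8
end 11: [11, 11, 5, 3, 12, 1, 7, 9, 5] sum 64, len 9
Shortest qualifying length: 7.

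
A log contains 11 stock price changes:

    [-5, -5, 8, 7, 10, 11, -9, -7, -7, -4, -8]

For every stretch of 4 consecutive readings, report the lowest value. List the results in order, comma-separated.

Sliding a size-4 window across the 11 values:
-5 -5 8 7 → min -5
-5 8 7 10 → min -5
8 7 10 11 → min 7
7 10 11 -9 → min -9
10 11 -9 -7 → min -9
11 -9 -7 -7 → min -9
-9 -7 -7 -4 → min -9
-7 -7 -4 -8 → min -8

-5, -5, 7, -9, -9, -9, -9, -8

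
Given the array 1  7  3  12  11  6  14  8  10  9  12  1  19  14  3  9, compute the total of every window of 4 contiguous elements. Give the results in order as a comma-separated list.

Sliding a size-4 window across the 16 values:
(1, 7, 3, 12) → sum 23
(7, 3, 12, 11) → sum 33
(3, 12, 11, 6) → sum 32
(12, 11, 6, 14) → sum 43
(11, 6, 14, 8) → sum 39
(6, 14, 8, 10) → sum 38
(14, 8, 10, 9) → sum 41
(8, 10, 9, 12) → sum 39
(10, 9, 12, 1) → sum 32
(9, 12, 1, 19) → sum 41
(12, 1, 19, 14) → sum 46
(1, 19, 14, 3) → sum 37
(19, 14, 3, 9) → sum 45

23, 33, 32, 43, 39, 38, 41, 39, 32, 41, 46, 37, 45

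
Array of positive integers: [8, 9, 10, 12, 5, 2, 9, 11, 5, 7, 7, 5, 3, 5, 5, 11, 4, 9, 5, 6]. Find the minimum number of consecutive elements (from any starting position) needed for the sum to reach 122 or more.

add 8: running sum 8 < 122
add 9: running sum 17 < 122
add 10: running sum 27 < 122
add 12: running sum 39 < 122
add 5: running sum 44 < 122
add 2: running sum 46 < 122
add 9: running sum 55 < 122
add 11: running sum 66 < 122
add 5: running sum 71 < 122
add 7: running sum 78 < 122
add 7: running sum 85 < 122
add 5: running sum 90 < 122
add 3: running sum 93 < 122
add 5: running sum 98 < 122
add 5: running sum 103 < 122
add 11: running sum 114 < 122
add 4: running sum 118 < 122
add 9: shortest ending here [8, 9, 10, 12, 5, 2, 9, 11, 5, 7, 7, 5, 3, 5, 5, 11, 4, 9] sum 127, len 18
add 5: shortest ending here [9, 10, 12, 5, 2, 9, 11, 5, 7, 7, 5, 3, 5, 5, 11, 4, 9, 5] sum 124, len 18
add 6: shortest ending here [9, 10, 12, 5, 2, 9, 11, 5, 7, 7, 5, 3, 5, 5, 11, 4, 9, 5, 6] sum 130, len 19
Shortest qualifying length: 18.

18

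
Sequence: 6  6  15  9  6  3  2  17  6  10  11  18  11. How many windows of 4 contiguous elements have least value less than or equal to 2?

6 6 15 9 → min 6
6 15 9 6 → min 6
15 9 6 3 → min 3
9 6 3 2 → min 2  ≤ 2 ✓
6 3 2 17 → min 2  ≤ 2 ✓
3 2 17 6 → min 2  ≤ 2 ✓
2 17 6 10 → min 2  ≤ 2 ✓
17 6 10 11 → min 6
6 10 11 18 → min 6
10 11 18 11 → min 10
4 windows satisfy the condition.

4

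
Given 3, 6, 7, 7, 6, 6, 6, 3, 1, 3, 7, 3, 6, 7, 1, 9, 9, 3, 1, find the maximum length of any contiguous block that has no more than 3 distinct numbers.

8

Extend right; when distinct count exceeds 3, shrink from the left:
add 3: window [3] (1 distinct), len 1
add 6: window [3, 6] (2 distinct), len 2
add 7: window [3, 6, 7] (3 distinct), len 3
add 7: window [3, 6, 7, 7] (3 distinct), len 4
add 6: window [3, 6, 7, 7, 6] (3 distinct), len 5
add 6: window [3, 6, 7, 7, 6, 6] (3 distinct), len 6
add 6: window [3, 6, 7, 7, 6, 6, 6] (3 distinct), len 7
add 3: window [3, 6, 7, 7, 6, 6, 6, 3] (3 distinct), len 8
add 1: window [6, 6, 6, 3, 1] (3 distinct), len 5
add 3: window [6, 6, 6, 3, 1, 3] (3 distinct), len 6
add 7: window [3, 1, 3, 7] (3 distinct), len 4
add 3: window [3, 1, 3, 7, 3] (3 distinct), len 5
add 6: window [3, 7, 3, 6] (3 distinct), len 4
add 7: window [3, 7, 3, 6, 7] (3 distinct), len 5
add 1: window [6, 7, 1] (3 distinct), len 3
add 9: window [7, 1, 9] (3 distinct), len 3
add 9: window [7, 1, 9, 9] (3 distinct), len 4
add 3: window [1, 9, 9, 3] (3 distinct), len 4
add 1: window [1, 9, 9, 3, 1] (3 distinct), len 5
Longest length with ≤3 distinct: 8.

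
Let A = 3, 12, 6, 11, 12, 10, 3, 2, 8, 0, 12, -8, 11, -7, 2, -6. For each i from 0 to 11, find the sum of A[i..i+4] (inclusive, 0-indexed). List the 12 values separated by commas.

44, 51, 42, 38, 35, 23, 25, 14, 23, 8, 10, -8

[3, 12, 6, 11, 12] → sum 44
[12, 6, 11, 12, 10] → sum 51
[6, 11, 12, 10, 3] → sum 42
[11, 12, 10, 3, 2] → sum 38
[12, 10, 3, 2, 8] → sum 35
[10, 3, 2, 8, 0] → sum 23
[3, 2, 8, 0, 12] → sum 25
[2, 8, 0, 12, -8] → sum 14
[8, 0, 12, -8, 11] → sum 23
[0, 12, -8, 11, -7] → sum 8
[12, -8, 11, -7, 2] → sum 10
[-8, 11, -7, 2, -6] → sum -8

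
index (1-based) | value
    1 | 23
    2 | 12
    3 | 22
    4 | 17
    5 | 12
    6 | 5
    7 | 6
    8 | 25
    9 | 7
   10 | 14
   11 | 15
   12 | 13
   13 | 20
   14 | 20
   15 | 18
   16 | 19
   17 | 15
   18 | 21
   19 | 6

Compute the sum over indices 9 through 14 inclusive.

89

Elements at indices 9..14: 7, 14, 15, 13, 20, 20
sum(7, 14, 15, 13, 20, 20) = 89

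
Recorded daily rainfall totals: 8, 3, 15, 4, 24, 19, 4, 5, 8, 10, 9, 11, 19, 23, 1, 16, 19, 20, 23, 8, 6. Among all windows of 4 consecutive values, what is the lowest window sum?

Each size-4 window and its sum:
8 3 15 4 → sum 30
3 15 4 24 → sum 46
15 4 24 19 → sum 62
4 24 19 4 → sum 51
24 19 4 5 → sum 52
19 4 5 8 → sum 36
4 5 8 10 → sum 27
5 8 10 9 → sum 32
8 10 9 11 → sum 38
10 9 11 19 → sum 49
9 11 19 23 → sum 62
11 19 23 1 → sum 54
19 23 1 16 → sum 59
23 1 16 19 → sum 59
1 16 19 20 → sum 56
16 19 20 23 → sum 78
19 20 23 8 → sum 70
20 23 8 6 → sum 57
Lowest of these is 27.

27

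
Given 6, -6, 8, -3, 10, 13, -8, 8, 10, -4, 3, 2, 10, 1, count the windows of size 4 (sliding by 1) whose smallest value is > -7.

[6, -6, 8, -3] → min -6  > -7 ✓
[-6, 8, -3, 10] → min -6  > -7 ✓
[8, -3, 10, 13] → min -3  > -7 ✓
[-3, 10, 13, -8] → min -8
[10, 13, -8, 8] → min -8
[13, -8, 8, 10] → min -8
[-8, 8, 10, -4] → min -8
[8, 10, -4, 3] → min -4  > -7 ✓
[10, -4, 3, 2] → min -4  > -7 ✓
[-4, 3, 2, 10] → min -4  > -7 ✓
[3, 2, 10, 1] → min 1  > -7 ✓
7 windows satisfy the condition.

7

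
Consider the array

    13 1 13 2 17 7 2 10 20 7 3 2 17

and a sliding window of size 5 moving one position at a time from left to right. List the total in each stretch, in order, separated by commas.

46, 40, 41, 38, 56, 46, 42, 42, 49

[13, 1, 13, 2, 17] → sum 46
[1, 13, 2, 17, 7] → sum 40
[13, 2, 17, 7, 2] → sum 41
[2, 17, 7, 2, 10] → sum 38
[17, 7, 2, 10, 20] → sum 56
[7, 2, 10, 20, 7] → sum 46
[2, 10, 20, 7, 3] → sum 42
[10, 20, 7, 3, 2] → sum 42
[20, 7, 3, 2, 17] → sum 49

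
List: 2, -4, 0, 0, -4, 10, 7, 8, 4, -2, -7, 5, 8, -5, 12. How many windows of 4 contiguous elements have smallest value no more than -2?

2 -4 0 0 → min -4  ≤ -2 ✓
-4 0 0 -4 → min -4  ≤ -2 ✓
0 0 -4 10 → min -4  ≤ -2 ✓
0 -4 10 7 → min -4  ≤ -2 ✓
-4 10 7 8 → min -4  ≤ -2 ✓
10 7 8 4 → min 4
7 8 4 -2 → min -2  ≤ -2 ✓
8 4 -2 -7 → min -7  ≤ -2 ✓
4 -2 -7 5 → min -7  ≤ -2 ✓
-2 -7 5 8 → min -7  ≤ -2 ✓
-7 5 8 -5 → min -7  ≤ -2 ✓
5 8 -5 12 → min -5  ≤ -2 ✓
11 windows satisfy the condition.

11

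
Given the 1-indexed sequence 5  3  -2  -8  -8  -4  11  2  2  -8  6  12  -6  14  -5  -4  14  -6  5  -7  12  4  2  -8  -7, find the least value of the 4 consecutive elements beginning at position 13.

-6

Elements at indices 13..16: -6, 14, -5, -4
min(-6, 14, -5, -4) = -6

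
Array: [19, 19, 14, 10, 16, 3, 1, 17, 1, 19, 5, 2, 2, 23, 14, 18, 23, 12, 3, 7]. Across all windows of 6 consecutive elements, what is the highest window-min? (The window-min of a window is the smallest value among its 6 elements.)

(19, 19, 14, 10, 16, 3) → min 3
(19, 14, 10, 16, 3, 1) → min 1
(14, 10, 16, 3, 1, 17) → min 1
(10, 16, 3, 1, 17, 1) → min 1
(16, 3, 1, 17, 1, 19) → min 1
(3, 1, 17, 1, 19, 5) → min 1
(1, 17, 1, 19, 5, 2) → min 1
(17, 1, 19, 5, 2, 2) → min 1
(1, 19, 5, 2, 2, 23) → min 1
(19, 5, 2, 2, 23, 14) → min 2
(5, 2, 2, 23, 14, 18) → min 2
(2, 2, 23, 14, 18, 23) → min 2
(2, 23, 14, 18, 23, 12) → min 2
(23, 14, 18, 23, 12, 3) → min 3
(14, 18, 23, 12, 3, 7) → min 3
Highest of these is 3.

3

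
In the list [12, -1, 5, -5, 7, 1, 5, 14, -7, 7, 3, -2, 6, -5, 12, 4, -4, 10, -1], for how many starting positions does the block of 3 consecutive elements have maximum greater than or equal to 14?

3

[12, -1, 5] → max 12
[-1, 5, -5] → max 5
[5, -5, 7] → max 7
[-5, 7, 1] → max 7
[7, 1, 5] → max 7
[1, 5, 14] → max 14  ≥ 14 ✓
[5, 14, -7] → max 14  ≥ 14 ✓
[14, -7, 7] → max 14  ≥ 14 ✓
[-7, 7, 3] → max 7
[7, 3, -2] → max 7
[3, -2, 6] → max 6
[-2, 6, -5] → max 6
[6, -5, 12] → max 12
[-5, 12, 4] → max 12
[12, 4, -4] → max 12
[4, -4, 10] → max 10
[-4, 10, -1] → max 10
3 windows satisfy the condition.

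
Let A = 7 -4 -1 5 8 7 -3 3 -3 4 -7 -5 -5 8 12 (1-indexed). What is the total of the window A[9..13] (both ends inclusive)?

Elements at indices 9..13: -3, 4, -7, -5, -5
sum(-3, 4, -7, -5, -5) = -16

-16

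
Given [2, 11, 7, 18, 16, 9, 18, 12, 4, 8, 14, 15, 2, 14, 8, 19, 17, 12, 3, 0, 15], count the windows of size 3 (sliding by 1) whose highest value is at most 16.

9

(2, 11, 7) → max 11  ≤ 16 ✓
(11, 7, 18) → max 18
(7, 18, 16) → max 18
(18, 16, 9) → max 18
(16, 9, 18) → max 18
(9, 18, 12) → max 18
(18, 12, 4) → max 18
(12, 4, 8) → max 12  ≤ 16 ✓
(4, 8, 14) → max 14  ≤ 16 ✓
(8, 14, 15) → max 15  ≤ 16 ✓
(14, 15, 2) → max 15  ≤ 16 ✓
(15, 2, 14) → max 15  ≤ 16 ✓
(2, 14, 8) → max 14  ≤ 16 ✓
(14, 8, 19) → max 19
(8, 19, 17) → max 19
(19, 17, 12) → max 19
(17, 12, 3) → max 17
(12, 3, 0) → max 12  ≤ 16 ✓
(3, 0, 15) → max 15  ≤ 16 ✓
9 windows satisfy the condition.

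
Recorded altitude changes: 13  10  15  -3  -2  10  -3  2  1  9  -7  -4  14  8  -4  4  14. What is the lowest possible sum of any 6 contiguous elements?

-2

[13, 10, 15, -3, -2, 10] → sum 43
[10, 15, -3, -2, 10, -3] → sum 27
[15, -3, -2, 10, -3, 2] → sum 19
[-3, -2, 10, -3, 2, 1] → sum 5
[-2, 10, -3, 2, 1, 9] → sum 17
[10, -3, 2, 1, 9, -7] → sum 12
[-3, 2, 1, 9, -7, -4] → sum -2
[2, 1, 9, -7, -4, 14] → sum 15
[1, 9, -7, -4, 14, 8] → sum 21
[9, -7, -4, 14, 8, -4] → sum 16
[-7, -4, 14, 8, -4, 4] → sum 11
[-4, 14, 8, -4, 4, 14] → sum 32
Lowest of these is -2.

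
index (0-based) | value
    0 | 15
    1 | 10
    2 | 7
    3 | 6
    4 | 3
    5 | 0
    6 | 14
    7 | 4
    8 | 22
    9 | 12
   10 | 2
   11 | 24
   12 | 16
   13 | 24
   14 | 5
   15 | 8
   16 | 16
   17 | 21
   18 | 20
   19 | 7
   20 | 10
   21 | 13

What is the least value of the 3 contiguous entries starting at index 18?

7

Elements at indices 18..20: 20, 7, 10
min(20, 7, 10) = 7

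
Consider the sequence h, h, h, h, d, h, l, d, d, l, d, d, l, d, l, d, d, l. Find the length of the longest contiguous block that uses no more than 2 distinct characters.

12

[h] 1 distinct, len 1
[h, h] 1 distinct, len 2
[h, h, h] 1 distinct, len 3
[h, h, h, h] 1 distinct, len 4
[h, h, h, h, d] 2 distinct, len 5
[h, h, h, h, d, h] 2 distinct, len 6
[h, l] 2 distinct, len 2
[l, d] 2 distinct, len 2
[l, d, d] 2 distinct, len 3
[l, d, d, l] 2 distinct, len 4
[l, d, d, l, d] 2 distinct, len 5
[l, d, d, l, d, d] 2 distinct, len 6
[l, d, d, l, d, d, l] 2 distinct, len 7
[l, d, d, l, d, d, l, d] 2 distinct, len 8
[l, d, d, l, d, d, l, d, l] 2 distinct, len 9
[l, d, d, l, d, d, l, d, l, d] 2 distinct, len 10
[l, d, d, l, d, d, l, d, l, d, d] 2 distinct, len 11
[l, d, d, l, d, d, l, d, l, d, d, l] 2 distinct, len 12
Longest length with ≤2 distinct: 12.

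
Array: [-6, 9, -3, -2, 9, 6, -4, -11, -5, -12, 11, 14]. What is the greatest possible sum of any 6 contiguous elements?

15

Window sums for each of the 7 positions:
-6 9 -3 -2 9 6 → sum 13
9 -3 -2 9 6 -4 → sum 15
-3 -2 9 6 -4 -11 → sum -5
-2 9 6 -4 -11 -5 → sum -7
9 6 -4 -11 -5 -12 → sum -17
6 -4 -11 -5 -12 11 → sum -15
-4 -11 -5 -12 11 14 → sum -7
Greatest of these is 15.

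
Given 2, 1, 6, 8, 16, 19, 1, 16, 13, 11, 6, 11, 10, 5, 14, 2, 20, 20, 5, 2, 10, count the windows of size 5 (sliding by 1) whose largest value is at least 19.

10

[2, 1, 6, 8, 16] → max 16
[1, 6, 8, 16, 19] → max 19  ≥ 19 ✓
[6, 8, 16, 19, 1] → max 19  ≥ 19 ✓
[8, 16, 19, 1, 16] → max 19  ≥ 19 ✓
[16, 19, 1, 16, 13] → max 19  ≥ 19 ✓
[19, 1, 16, 13, 11] → max 19  ≥ 19 ✓
[1, 16, 13, 11, 6] → max 16
[16, 13, 11, 6, 11] → max 16
[13, 11, 6, 11, 10] → max 13
[11, 6, 11, 10, 5] → max 11
[6, 11, 10, 5, 14] → max 14
[11, 10, 5, 14, 2] → max 14
[10, 5, 14, 2, 20] → max 20  ≥ 19 ✓
[5, 14, 2, 20, 20] → max 20  ≥ 19 ✓
[14, 2, 20, 20, 5] → max 20  ≥ 19 ✓
[2, 20, 20, 5, 2] → max 20  ≥ 19 ✓
[20, 20, 5, 2, 10] → max 20  ≥ 19 ✓
10 windows satisfy the condition.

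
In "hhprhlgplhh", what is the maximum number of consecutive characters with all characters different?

5

[h] len 1
[h] len 1
[h, p] len 2
[h, p, r] len 3
[p, r, h] len 3
[p, r, h, l] len 4
[p, r, h, l, g] len 5
[r, h, l, g, p] len 5
[g, p, l] len 3
[g, p, l, h] len 4
[h] len 1
Longest all-distinct length: 5.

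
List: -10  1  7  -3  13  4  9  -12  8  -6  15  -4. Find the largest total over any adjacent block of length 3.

-10 1 7 → sum -2
1 7 -3 → sum 5
7 -3 13 → sum 17
-3 13 4 → sum 14
13 4 9 → sum 26
4 9 -12 → sum 1
9 -12 8 → sum 5
-12 8 -6 → sum -10
8 -6 15 → sum 17
-6 15 -4 → sum 5
Largest of these is 26.

26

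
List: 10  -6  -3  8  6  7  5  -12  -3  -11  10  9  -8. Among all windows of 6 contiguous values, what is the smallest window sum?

-15

10 -6 -3 8 6 7 → sum 22
-6 -3 8 6 7 5 → sum 17
-3 8 6 7 5 -12 → sum 11
8 6 7 5 -12 -3 → sum 11
6 7 5 -12 -3 -11 → sum -8
7 5 -12 -3 -11 10 → sum -4
5 -12 -3 -11 10 9 → sum -2
-12 -3 -11 10 9 -8 → sum -15
Smallest of these is -15.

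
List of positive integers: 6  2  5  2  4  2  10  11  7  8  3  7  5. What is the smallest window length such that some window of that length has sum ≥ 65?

add 6: running sum 6 < 65
add 2: running sum 8 < 65
add 5: running sum 13 < 65
add 2: running sum 15 < 65
add 4: running sum 19 < 65
add 2: running sum 21 < 65
add 10: running sum 31 < 65
add 11: running sum 42 < 65
add 7: running sum 49 < 65
add 8: running sum 57 < 65
add 3: running sum 60 < 65
end 11: [6, 2, 5, 2, 4, 2, 10, 11, 7, 8, 3, 7] sum 67, len 12
end 12: [2, 5, 2, 4, 2, 10, 11, 7, 8, 3, 7, 5] sum 66, len 12
Shortest qualifying length: 12.

12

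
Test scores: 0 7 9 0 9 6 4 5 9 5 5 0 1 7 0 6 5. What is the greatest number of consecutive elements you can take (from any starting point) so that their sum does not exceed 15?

5

Extend to the right; shrink from the left whenever the sum exceeds 15:
→ 0: sum 0, len 1
→ 7: sum 7, len 2
→ 9 (dropped 0, 7): sum 9, len 1
→ 0: sum 9, len 2
→ 9 (dropped 9): sum 9, len 2
→ 6: sum 15, len 3
→ 4 (dropped 0, 9): sum 10, len 2
→ 5: sum 15, len 3
→ 9 (dropped 6, 4): sum 14, len 2
→ 5 (dropped 5): sum 14, len 2
→ 5 (dropped 9): sum 10, len 2
→ 0: sum 10, len 3
→ 1: sum 11, len 4
→ 7 (dropped 5): sum 13, len 4
→ 0: sum 13, len 5
→ 6 (dropped 5): sum 14, len 5
→ 5 (dropped 0, 1, 7): sum 11, len 3
Longest length seen: 5.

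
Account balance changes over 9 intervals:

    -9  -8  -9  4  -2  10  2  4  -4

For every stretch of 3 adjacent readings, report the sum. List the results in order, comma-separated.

-26, -13, -7, 12, 10, 16, 2

[-9, -8, -9] → sum -26
[-8, -9, 4] → sum -13
[-9, 4, -2] → sum -7
[4, -2, 10] → sum 12
[-2, 10, 2] → sum 10
[10, 2, 4] → sum 16
[2, 4, -4] → sum 2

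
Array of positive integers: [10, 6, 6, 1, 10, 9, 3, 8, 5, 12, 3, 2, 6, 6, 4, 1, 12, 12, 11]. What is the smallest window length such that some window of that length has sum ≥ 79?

12

Extend right; whenever the sum reaches 79, record the length and shrink from the left:
add 10: running sum 10 < 79
add 6: running sum 16 < 79
add 6: running sum 22 < 79
add 1: running sum 23 < 79
add 10: running sum 33 < 79
add 9: running sum 42 < 79
add 3: running sum 45 < 79
add 8: running sum 53 < 79
add 5: running sum 58 < 79
add 12: running sum 70 < 79
add 3: running sum 73 < 79
add 2: running sum 75 < 79
add 6: shortest ending here [10, 6, 6, 1, 10, 9, 3, 8, 5, 12, 3, 2, 6] sum 81, len 13
add 6: shortest ending here [10, 6, 6, 1, 10, 9, 3, 8, 5, 12, 3, 2, 6, 6] sum 87, len 14
add 4: shortest ending here [6, 6, 1, 10, 9, 3, 8, 5, 12, 3, 2, 6, 6, 4] sum 81, len 14
add 1: shortest ending here [6, 6, 1, 10, 9, 3, 8, 5, 12, 3, 2, 6, 6, 4, 1] sum 82, len 15
add 12: shortest ending here [10, 9, 3, 8, 5, 12, 3, 2, 6, 6, 4, 1, 12] sum 81, len 13
add 12: shortest ending here [9, 3, 8, 5, 12, 3, 2, 6, 6, 4, 1, 12, 12] sum 83, len 13
add 11: shortest ending here [8, 5, 12, 3, 2, 6, 6, 4, 1, 12, 12, 11] sum 82, len 12
Shortest qualifying length: 12.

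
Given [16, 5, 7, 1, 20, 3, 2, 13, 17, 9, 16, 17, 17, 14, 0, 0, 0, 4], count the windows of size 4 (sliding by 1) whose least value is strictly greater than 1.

(16, 5, 7, 1) → min 1
(5, 7, 1, 20) → min 1
(7, 1, 20, 3) → min 1
(1, 20, 3, 2) → min 1
(20, 3, 2, 13) → min 2  > 1 ✓
(3, 2, 13, 17) → min 2  > 1 ✓
(2, 13, 17, 9) → min 2  > 1 ✓
(13, 17, 9, 16) → min 9  > 1 ✓
(17, 9, 16, 17) → min 9  > 1 ✓
(9, 16, 17, 17) → min 9  > 1 ✓
(16, 17, 17, 14) → min 14  > 1 ✓
(17, 17, 14, 0) → min 0
(17, 14, 0, 0) → min 0
(14, 0, 0, 0) → min 0
(0, 0, 0, 4) → min 0
7 windows satisfy the condition.

7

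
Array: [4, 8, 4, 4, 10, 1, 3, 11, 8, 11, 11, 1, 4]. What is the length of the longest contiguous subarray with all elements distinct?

add 4: [4] len 1
add 8: [4, 8] len 2
add 4 (repeat 4, move left end past it): [8, 4] len 2
add 4 (repeat 4, move left end past it): [4] len 1
add 10: [4, 10] len 2
add 1: [4, 10, 1] len 3
add 3: [4, 10, 1, 3] len 4
add 11: [4, 10, 1, 3, 11] len 5
add 8: [4, 10, 1, 3, 11, 8] len 6
add 11 (repeat 11, move left end past it): [8, 11] len 2
add 11 (repeat 11, move left end past it): [11] len 1
add 1: [11, 1] len 2
add 4: [11, 1, 4] len 3
Longest all-distinct length: 6.

6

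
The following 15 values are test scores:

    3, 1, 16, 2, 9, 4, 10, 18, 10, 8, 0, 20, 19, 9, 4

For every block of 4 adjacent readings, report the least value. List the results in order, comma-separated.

Sliding a size-4 window across the 15 values:
3 1 16 2 → min 1
1 16 2 9 → min 1
16 2 9 4 → min 2
2 9 4 10 → min 2
9 4 10 18 → min 4
4 10 18 10 → min 4
10 18 10 8 → min 8
18 10 8 0 → min 0
10 8 0 20 → min 0
8 0 20 19 → min 0
0 20 19 9 → min 0
20 19 9 4 → min 4

1, 1, 2, 2, 4, 4, 8, 0, 0, 0, 0, 4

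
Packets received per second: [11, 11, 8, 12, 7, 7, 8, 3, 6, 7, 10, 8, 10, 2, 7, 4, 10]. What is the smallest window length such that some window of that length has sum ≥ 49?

5

add 11: running sum 11 < 49
add 11: running sum 22 < 49
add 8: running sum 30 < 49
add 12: running sum 42 < 49
add 7: shortest ending here [11, 11, 8, 12, 7] sum 49, len 5
add 7: shortest ending here [11, 11, 8, 12, 7, 7] sum 56, len 6
add 8: shortest ending here [11, 8, 12, 7, 7, 8] sum 53, len 6
add 3: shortest ending here [11, 8, 12, 7, 7, 8, 3] sum 56, len 7
add 6: shortest ending here [8, 12, 7, 7, 8, 3, 6] sum 51, len 7
add 7: shortest ending here [12, 7, 7, 8, 3, 6, 7] sum 50, len 7
add 10: shortest ending here [12, 7, 7, 8, 3, 6, 7, 10] sum 60, len 8
add 8: shortest ending here [7, 8, 3, 6, 7, 10, 8] sum 49, len 7
add 10: shortest ending here [8, 3, 6, 7, 10, 8, 10] sum 52, len 7
add 2: shortest ending here [8, 3, 6, 7, 10, 8, 10, 2] sum 54, len 8
add 7: shortest ending here [6, 7, 10, 8, 10, 2, 7] sum 50, len 7
add 4: shortest ending here [6, 7, 10, 8, 10, 2, 7, 4] sum 54, len 8
add 10: shortest ending here [10, 8, 10, 2, 7, 4, 10] sum 51, len 7
Shortest qualifying length: 5.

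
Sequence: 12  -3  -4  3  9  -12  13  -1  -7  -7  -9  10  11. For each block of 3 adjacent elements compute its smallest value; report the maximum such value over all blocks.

-4

Each size-3 window and its min:
12 -3 -4 → min -4
-3 -4 3 → min -4
-4 3 9 → min -4
3 9 -12 → min -12
9 -12 13 → min -12
-12 13 -1 → min -12
13 -1 -7 → min -7
-1 -7 -7 → min -7
-7 -7 -9 → min -9
-7 -9 10 → min -9
-9 10 11 → min -9
Maximum of these is -4.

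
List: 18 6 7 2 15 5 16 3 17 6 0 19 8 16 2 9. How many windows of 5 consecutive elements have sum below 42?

[18, 6, 7, 2, 15] → sum 48
[6, 7, 2, 15, 5] → sum 35  < 42 ✓
[7, 2, 15, 5, 16] → sum 45
[2, 15, 5, 16, 3] → sum 41  < 42 ✓
[15, 5, 16, 3, 17] → sum 56
[5, 16, 3, 17, 6] → sum 47
[16, 3, 17, 6, 0] → sum 42
[3, 17, 6, 0, 19] → sum 45
[17, 6, 0, 19, 8] → sum 50
[6, 0, 19, 8, 16] → sum 49
[0, 19, 8, 16, 2] → sum 45
[19, 8, 16, 2, 9] → sum 54
2 windows satisfy the condition.

2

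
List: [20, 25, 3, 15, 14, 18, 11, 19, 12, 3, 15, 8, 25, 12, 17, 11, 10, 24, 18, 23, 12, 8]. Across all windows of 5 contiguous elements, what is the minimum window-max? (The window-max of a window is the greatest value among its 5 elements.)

20 25 3 15 14 → max 25
25 3 15 14 18 → max 25
3 15 14 18 11 → max 18
15 14 18 11 19 → max 19
14 18 11 19 12 → max 19
18 11 19 12 3 → max 19
11 19 12 3 15 → max 19
19 12 3 15 8 → max 19
12 3 15 8 25 → max 25
3 15 8 25 12 → max 25
15 8 25 12 17 → max 25
8 25 12 17 11 → max 25
25 12 17 11 10 → max 25
12 17 11 10 24 → max 24
17 11 10 24 18 → max 24
11 10 24 18 23 → max 24
10 24 18 23 12 → max 24
24 18 23 12 8 → max 24
Minimum of these is 18.

18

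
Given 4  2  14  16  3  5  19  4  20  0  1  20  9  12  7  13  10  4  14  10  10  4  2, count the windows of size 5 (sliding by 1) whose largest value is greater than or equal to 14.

17

(4, 2, 14, 16, 3) → max 16  ≥ 14 ✓
(2, 14, 16, 3, 5) → max 16  ≥ 14 ✓
(14, 16, 3, 5, 19) → max 19  ≥ 14 ✓
(16, 3, 5, 19, 4) → max 19  ≥ 14 ✓
(3, 5, 19, 4, 20) → max 20  ≥ 14 ✓
(5, 19, 4, 20, 0) → max 20  ≥ 14 ✓
(19, 4, 20, 0, 1) → max 20  ≥ 14 ✓
(4, 20, 0, 1, 20) → max 20  ≥ 14 ✓
(20, 0, 1, 20, 9) → max 20  ≥ 14 ✓
(0, 1, 20, 9, 12) → max 20  ≥ 14 ✓
(1, 20, 9, 12, 7) → max 20  ≥ 14 ✓
(20, 9, 12, 7, 13) → max 20  ≥ 14 ✓
(9, 12, 7, 13, 10) → max 13
(12, 7, 13, 10, 4) → max 13
(7, 13, 10, 4, 14) → max 14  ≥ 14 ✓
(13, 10, 4, 14, 10) → max 14  ≥ 14 ✓
(10, 4, 14, 10, 10) → max 14  ≥ 14 ✓
(4, 14, 10, 10, 4) → max 14  ≥ 14 ✓
(14, 10, 10, 4, 2) → max 14  ≥ 14 ✓
17 windows satisfy the condition.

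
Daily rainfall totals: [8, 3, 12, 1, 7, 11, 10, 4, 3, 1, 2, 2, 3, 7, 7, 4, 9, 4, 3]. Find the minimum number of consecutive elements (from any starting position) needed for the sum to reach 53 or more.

8

Extend right; whenever the sum reaches 53, record the length and shrink from the left:
add 8: running sum 8 < 53
add 3: running sum 11 < 53
add 12: running sum 23 < 53
add 1: running sum 24 < 53
add 7: running sum 31 < 53
add 11: running sum 42 < 53
add 10: running sum 52 < 53
add 4: shortest ending here [8, 3, 12, 1, 7, 11, 10, 4] sum 56, len 8
add 3: shortest ending here [8, 3, 12, 1, 7, 11, 10, 4, 3] sum 59, len 9
add 1: shortest ending here [8, 3, 12, 1, 7, 11, 10, 4, 3, 1] sum 60, len 10
add 2: shortest ending here [3, 12, 1, 7, 11, 10, 4, 3, 1, 2] sum 54, len 10
add 2: shortest ending here [12, 1, 7, 11, 10, 4, 3, 1, 2, 2] sum 53, len 10
add 3: shortest ending here [12, 1, 7, 11, 10, 4, 3, 1, 2, 2, 3] sum 56, len 11
add 7: shortest ending here [12, 1, 7, 11, 10, 4, 3, 1, 2, 2, 3, 7] sum 63, len 12
add 7: shortest ending here [7, 11, 10, 4, 3, 1, 2, 2, 3, 7, 7] sum 57, len 11
add 4: shortest ending here [11, 10, 4, 3, 1, 2, 2, 3, 7, 7, 4] sum 54, len 11
add 9: shortest ending here [11, 10, 4, 3, 1, 2, 2, 3, 7, 7, 4, 9] sum 63, len 12
add 4: shortest ending here [10, 4, 3, 1, 2, 2, 3, 7, 7, 4, 9, 4] sum 56, len 12
add 3: shortest ending here [10, 4, 3, 1, 2, 2, 3, 7, 7, 4, 9, 4, 3] sum 59, len 13
Shortest qualifying length: 8.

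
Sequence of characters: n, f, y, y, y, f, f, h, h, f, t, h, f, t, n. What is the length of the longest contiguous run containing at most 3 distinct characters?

9

Extend right; when distinct count exceeds 3, shrink from the left:
[n] 1 distinct, len 1
[n, f] 2 distinct, len 2
[n, f, y] 3 distinct, len 3
[n, f, y, y] 3 distinct, len 4
[n, f, y, y, y] 3 distinct, len 5
[n, f, y, y, y, f] 3 distinct, len 6
[n, f, y, y, y, f, f] 3 distinct, len 7
[f, y, y, y, f, f, h] 3 distinct, len 7
[f, y, y, y, f, f, h, h] 3 distinct, len 8
[f, y, y, y, f, f, h, h, f] 3 distinct, len 9
[f, f, h, h, f, t] 3 distinct, len 6
[f, f, h, h, f, t, h] 3 distinct, len 7
[f, f, h, h, f, t, h, f] 3 distinct, len 8
[f, f, h, h, f, t, h, f, t] 3 distinct, len 9
[f, t, n] 3 distinct, len 3
Longest length with ≤3 distinct: 9.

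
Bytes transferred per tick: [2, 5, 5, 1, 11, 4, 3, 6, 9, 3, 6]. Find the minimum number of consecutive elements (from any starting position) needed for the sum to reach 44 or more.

8

add 2: running sum 2 < 44
add 5: running sum 7 < 44
add 5: running sum 12 < 44
add 1: running sum 13 < 44
add 11: running sum 24 < 44
add 4: running sum 28 < 44
add 3: running sum 31 < 44
add 6: running sum 37 < 44
add 9: shortest ending here [5, 5, 1, 11, 4, 3, 6, 9] sum 44, len 8
add 3: shortest ending here [5, 5, 1, 11, 4, 3, 6, 9, 3] sum 47, len 9
add 6: shortest ending here [5, 1, 11, 4, 3, 6, 9, 3, 6] sum 48, len 9
Shortest qualifying length: 8.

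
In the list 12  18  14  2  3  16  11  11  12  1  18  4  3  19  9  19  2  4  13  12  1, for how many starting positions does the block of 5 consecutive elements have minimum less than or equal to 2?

[12, 18, 14, 2, 3] → min 2  ≤ 2 ✓
[18, 14, 2, 3, 16] → min 2  ≤ 2 ✓
[14, 2, 3, 16, 11] → min 2  ≤ 2 ✓
[2, 3, 16, 11, 11] → min 2  ≤ 2 ✓
[3, 16, 11, 11, 12] → min 3
[16, 11, 11, 12, 1] → min 1  ≤ 2 ✓
[11, 11, 12, 1, 18] → min 1  ≤ 2 ✓
[11, 12, 1, 18, 4] → min 1  ≤ 2 ✓
[12, 1, 18, 4, 3] → min 1  ≤ 2 ✓
[1, 18, 4, 3, 19] → min 1  ≤ 2 ✓
[18, 4, 3, 19, 9] → min 3
[4, 3, 19, 9, 19] → min 3
[3, 19, 9, 19, 2] → min 2  ≤ 2 ✓
[19, 9, 19, 2, 4] → min 2  ≤ 2 ✓
[9, 19, 2, 4, 13] → min 2  ≤ 2 ✓
[19, 2, 4, 13, 12] → min 2  ≤ 2 ✓
[2, 4, 13, 12, 1] → min 1  ≤ 2 ✓
14 windows satisfy the condition.

14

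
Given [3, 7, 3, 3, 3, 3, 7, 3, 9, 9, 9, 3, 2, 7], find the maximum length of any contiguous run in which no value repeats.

4

add 3: [3] len 1
add 7: [3, 7] len 2
add 3 (repeat 3, move left end past it): [7, 3] len 2
add 3 (repeat 3, move left end past it): [3] len 1
add 3 (repeat 3, move left end past it): [3] len 1
add 3 (repeat 3, move left end past it): [3] len 1
add 7: [3, 7] len 2
add 3 (repeat 3, move left end past it): [7, 3] len 2
add 9: [7, 3, 9] len 3
add 9 (repeat 9, move left end past it): [9] len 1
add 9 (repeat 9, move left end past it): [9] len 1
add 3: [9, 3] len 2
add 2: [9, 3, 2] len 3
add 7: [9, 3, 2, 7] len 4
Longest all-distinct length: 4.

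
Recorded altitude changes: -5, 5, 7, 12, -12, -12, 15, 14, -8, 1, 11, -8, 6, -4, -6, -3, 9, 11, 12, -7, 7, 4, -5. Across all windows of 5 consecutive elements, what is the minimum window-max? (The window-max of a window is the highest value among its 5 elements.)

(-5, 5, 7, 12, -12) → max 12
(5, 7, 12, -12, -12) → max 12
(7, 12, -12, -12, 15) → max 15
(12, -12, -12, 15, 14) → max 15
(-12, -12, 15, 14, -8) → max 15
(-12, 15, 14, -8, 1) → max 15
(15, 14, -8, 1, 11) → max 15
(14, -8, 1, 11, -8) → max 14
(-8, 1, 11, -8, 6) → max 11
(1, 11, -8, 6, -4) → max 11
(11, -8, 6, -4, -6) → max 11
(-8, 6, -4, -6, -3) → max 6
(6, -4, -6, -3, 9) → max 9
(-4, -6, -3, 9, 11) → max 11
(-6, -3, 9, 11, 12) → max 12
(-3, 9, 11, 12, -7) → max 12
(9, 11, 12, -7, 7) → max 12
(11, 12, -7, 7, 4) → max 12
(12, -7, 7, 4, -5) → max 12
Minimum of these is 6.

6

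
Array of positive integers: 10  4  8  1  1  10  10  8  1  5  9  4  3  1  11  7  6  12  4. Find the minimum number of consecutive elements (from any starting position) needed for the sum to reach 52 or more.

8

Extend right; whenever the sum reaches 52, record the length and shrink from the left:
add 10: running sum 10 < 52
add 4: running sum 14 < 52
add 8: running sum 22 < 52
add 1: running sum 23 < 52
add 1: running sum 24 < 52
add 10: running sum 34 < 52
add 10: running sum 44 < 52
add 8: shortest ending here [10, 4, 8, 1, 1, 10, 10, 8] sum 52, len 8
add 1: shortest ending here [10, 4, 8, 1, 1, 10, 10, 8, 1] sum 53, len 9
add 5: shortest ending here [10, 4, 8, 1, 1, 10, 10, 8, 1, 5] sum 58, len 10
add 9: shortest ending here [8, 1, 1, 10, 10, 8, 1, 5, 9] sum 53, len 9
add 4: shortest ending here [8, 1, 1, 10, 10, 8, 1, 5, 9, 4] sum 57, len 10
add 3: shortest ending here [1, 1, 10, 10, 8, 1, 5, 9, 4, 3] sum 52, len 10
add 1: shortest ending here [1, 10, 10, 8, 1, 5, 9, 4, 3, 1] sum 52, len 10
add 11: shortest ending here [10, 8, 1, 5, 9, 4, 3, 1, 11] sum 52, len 9
add 7: shortest ending here [10, 8, 1, 5, 9, 4, 3, 1, 11, 7] sum 59, len 10
add 6: shortest ending here [8, 1, 5, 9, 4, 3, 1, 11, 7, 6] sum 55, len 10
add 12: shortest ending here [9, 4, 3, 1, 11, 7, 6, 12] sum 53, len 8
add 4: shortest ending here [9, 4, 3, 1, 11, 7, 6, 12, 4] sum 57, len 9
Shortest qualifying length: 8.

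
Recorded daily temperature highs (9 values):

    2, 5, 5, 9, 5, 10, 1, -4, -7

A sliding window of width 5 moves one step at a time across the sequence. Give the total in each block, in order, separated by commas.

(2, 5, 5, 9, 5) → sum 26
(5, 5, 9, 5, 10) → sum 34
(5, 9, 5, 10, 1) → sum 30
(9, 5, 10, 1, -4) → sum 21
(5, 10, 1, -4, -7) → sum 5

26, 34, 30, 21, 5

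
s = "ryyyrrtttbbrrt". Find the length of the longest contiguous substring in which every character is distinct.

add r: [r] len 1
add y: [r, y] len 2
add y (repeat y, move left end past it): [y] len 1
add y (repeat y, move left end past it): [y] len 1
add r: [y, r] len 2
add r (repeat r, move left end past it): [r] len 1
add t: [r, t] len 2
add t (repeat t, move left end past it): [t] len 1
add t (repeat t, move left end past it): [t] len 1
add b: [t, b] len 2
add b (repeat b, move left end past it): [b] len 1
add r: [b, r] len 2
add r (repeat r, move left end past it): [r] len 1
add t: [r, t] len 2
Longest all-distinct length: 2.

2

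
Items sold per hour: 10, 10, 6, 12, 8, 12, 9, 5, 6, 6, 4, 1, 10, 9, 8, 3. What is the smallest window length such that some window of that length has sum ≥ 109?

add 10: running sum 10 < 109
add 10: running sum 20 < 109
add 6: running sum 26 < 109
add 12: running sum 38 < 109
add 8: running sum 46 < 109
add 12: running sum 58 < 109
add 9: running sum 67 < 109
add 5: running sum 72 < 109
add 6: running sum 78 < 109
add 6: running sum 84 < 109
add 4: running sum 88 < 109
add 1: running sum 89 < 109
add 10: running sum 99 < 109
add 9: running sum 108 < 109
end 14: [10, 10, 6, 12, 8, 12, 9, 5, 6, 6, 4, 1, 10, 9, 8] sum 116, len 15
end 15: [10, 6, 12, 8, 12, 9, 5, 6, 6, 4, 1, 10, 9, 8, 3] sum 109, len 15
Shortest qualifying length: 15.

15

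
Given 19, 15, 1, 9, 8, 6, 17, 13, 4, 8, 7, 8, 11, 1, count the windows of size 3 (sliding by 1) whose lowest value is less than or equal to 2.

4

19 15 1 → min 1  ≤ 2 ✓
15 1 9 → min 1  ≤ 2 ✓
1 9 8 → min 1  ≤ 2 ✓
9 8 6 → min 6
8 6 17 → min 6
6 17 13 → min 6
17 13 4 → min 4
13 4 8 → min 4
4 8 7 → min 4
8 7 8 → min 7
7 8 11 → min 7
8 11 1 → min 1  ≤ 2 ✓
4 windows satisfy the condition.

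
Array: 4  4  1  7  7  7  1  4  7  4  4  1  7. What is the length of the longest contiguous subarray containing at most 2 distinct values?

Extend right; when distinct count exceeds 2, shrink from the left:
[4] 1 distinct, len 1
[4, 4] 1 distinct, len 2
[4, 4, 1] 2 distinct, len 3
[1, 7] 2 distinct, len 2
[1, 7, 7] 2 distinct, len 3
[1, 7, 7, 7] 2 distinct, len 4
[1, 7, 7, 7, 1] 2 distinct, len 5
[1, 4] 2 distinct, len 2
[4, 7] 2 distinct, len 2
[4, 7, 4] 2 distinct, len 3
[4, 7, 4, 4] 2 distinct, len 4
[4, 4, 1] 2 distinct, len 3
[1, 7] 2 distinct, len 2
Longest length with ≤2 distinct: 5.

5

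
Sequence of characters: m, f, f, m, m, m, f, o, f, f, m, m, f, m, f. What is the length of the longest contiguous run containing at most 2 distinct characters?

add m: window [m] (1 distinct), len 1
add f: window [m, f] (2 distinct), len 2
add f: window [m, f, f] (2 distinct), len 3
add m: window [m, f, f, m] (2 distinct), len 4
add m: window [m, f, f, m, m] (2 distinct), len 5
add m: window [m, f, f, m, m, m] (2 distinct), len 6
add f: window [m, f, f, m, m, m, f] (2 distinct), len 7
add o: window [f, o] (2 distinct), len 2
add f: window [f, o, f] (2 distinct), len 3
add f: window [f, o, f, f] (2 distinct), len 4
add m: window [f, f, m] (2 distinct), len 3
add m: window [f, f, m, m] (2 distinct), len 4
add f: window [f, f, m, m, f] (2 distinct), len 5
add m: window [f, f, m, m, f, m] (2 distinct), len 6
add f: window [f, f, m, m, f, m, f] (2 distinct), len 7
Longest length with ≤2 distinct: 7.

7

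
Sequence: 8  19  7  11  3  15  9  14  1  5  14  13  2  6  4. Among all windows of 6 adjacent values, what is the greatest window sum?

64

[8, 19, 7, 11, 3, 15] → sum 63
[19, 7, 11, 3, 15, 9] → sum 64
[7, 11, 3, 15, 9, 14] → sum 59
[11, 3, 15, 9, 14, 1] → sum 53
[3, 15, 9, 14, 1, 5] → sum 47
[15, 9, 14, 1, 5, 14] → sum 58
[9, 14, 1, 5, 14, 13] → sum 56
[14, 1, 5, 14, 13, 2] → sum 49
[1, 5, 14, 13, 2, 6] → sum 41
[5, 14, 13, 2, 6, 4] → sum 44
Greatest of these is 64.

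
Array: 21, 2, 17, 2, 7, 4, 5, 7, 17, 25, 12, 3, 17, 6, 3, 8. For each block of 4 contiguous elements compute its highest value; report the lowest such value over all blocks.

7

Each size-4 window and its max:
(21, 2, 17, 2) → max 21
(2, 17, 2, 7) → max 17
(17, 2, 7, 4) → max 17
(2, 7, 4, 5) → max 7
(7, 4, 5, 7) → max 7
(4, 5, 7, 17) → max 17
(5, 7, 17, 25) → max 25
(7, 17, 25, 12) → max 25
(17, 25, 12, 3) → max 25
(25, 12, 3, 17) → max 25
(12, 3, 17, 6) → max 17
(3, 17, 6, 3) → max 17
(17, 6, 3, 8) → max 17
Lowest of these is 7.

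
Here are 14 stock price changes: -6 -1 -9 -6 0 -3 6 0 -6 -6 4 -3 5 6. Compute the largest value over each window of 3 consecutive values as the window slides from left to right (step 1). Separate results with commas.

-1, -1, 0, 0, 6, 6, 6, 0, 4, 4, 5, 6

(-6, -1, -9) → max -1
(-1, -9, -6) → max -1
(-9, -6, 0) → max 0
(-6, 0, -3) → max 0
(0, -3, 6) → max 6
(-3, 6, 0) → max 6
(6, 0, -6) → max 6
(0, -6, -6) → max 0
(-6, -6, 4) → max 4
(-6, 4, -3) → max 4
(4, -3, 5) → max 5
(-3, 5, 6) → max 6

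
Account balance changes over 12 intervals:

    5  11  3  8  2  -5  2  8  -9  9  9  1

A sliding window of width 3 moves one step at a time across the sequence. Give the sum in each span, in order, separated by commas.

19, 22, 13, 5, -1, 5, 1, 8, 9, 19

Sliding a size-3 window across the 12 values:
[5, 11, 3] → sum 19
[11, 3, 8] → sum 22
[3, 8, 2] → sum 13
[8, 2, -5] → sum 5
[2, -5, 2] → sum -1
[-5, 2, 8] → sum 5
[2, 8, -9] → sum 1
[8, -9, 9] → sum 8
[-9, 9, 9] → sum 9
[9, 9, 1] → sum 19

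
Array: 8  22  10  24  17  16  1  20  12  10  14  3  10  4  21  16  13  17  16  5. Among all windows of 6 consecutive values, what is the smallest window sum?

53

Window sums for each of the 15 positions:
(8, 22, 10, 24, 17, 16) → sum 97
(22, 10, 24, 17, 16, 1) → sum 90
(10, 24, 17, 16, 1, 20) → sum 88
(24, 17, 16, 1, 20, 12) → sum 90
(17, 16, 1, 20, 12, 10) → sum 76
(16, 1, 20, 12, 10, 14) → sum 73
(1, 20, 12, 10, 14, 3) → sum 60
(20, 12, 10, 14, 3, 10) → sum 69
(12, 10, 14, 3, 10, 4) → sum 53
(10, 14, 3, 10, 4, 21) → sum 62
(14, 3, 10, 4, 21, 16) → sum 68
(3, 10, 4, 21, 16, 13) → sum 67
(10, 4, 21, 16, 13, 17) → sum 81
(4, 21, 16, 13, 17, 16) → sum 87
(21, 16, 13, 17, 16, 5) → sum 88
Smallest of these is 53.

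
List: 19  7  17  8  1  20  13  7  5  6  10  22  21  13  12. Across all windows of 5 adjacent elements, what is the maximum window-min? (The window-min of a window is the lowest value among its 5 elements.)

Window mins for each of the 11 positions:
(19, 7, 17, 8, 1) → min 1
(7, 17, 8, 1, 20) → min 1
(17, 8, 1, 20, 13) → min 1
(8, 1, 20, 13, 7) → min 1
(1, 20, 13, 7, 5) → min 1
(20, 13, 7, 5, 6) → min 5
(13, 7, 5, 6, 10) → min 5
(7, 5, 6, 10, 22) → min 5
(5, 6, 10, 22, 21) → min 5
(6, 10, 22, 21, 13) → min 6
(10, 22, 21, 13, 12) → min 10
Maximum of these is 10.

10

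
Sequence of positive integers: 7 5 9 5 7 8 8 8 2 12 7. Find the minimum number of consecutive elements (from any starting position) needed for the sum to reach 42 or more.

Extend right; whenever the sum reaches 42, record the length and shrink from the left:
add 7: running sum 7 < 42
add 5: running sum 12 < 42
add 9: running sum 21 < 42
add 5: running sum 26 < 42
add 7: running sum 33 < 42
add 8: running sum 41 < 42
add 8: shortest ending here [5, 9, 5, 7, 8, 8] sum 42, len 6
add 8: shortest ending here [9, 5, 7, 8, 8, 8] sum 45, len 6
add 2: shortest ending here [9, 5, 7, 8, 8, 8, 2] sum 47, len 7
add 12: shortest ending here [7, 8, 8, 8, 2, 12] sum 45, len 6
add 7: shortest ending here [8, 8, 8, 2, 12, 7] sum 45, len 6
Shortest qualifying length: 6.

6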